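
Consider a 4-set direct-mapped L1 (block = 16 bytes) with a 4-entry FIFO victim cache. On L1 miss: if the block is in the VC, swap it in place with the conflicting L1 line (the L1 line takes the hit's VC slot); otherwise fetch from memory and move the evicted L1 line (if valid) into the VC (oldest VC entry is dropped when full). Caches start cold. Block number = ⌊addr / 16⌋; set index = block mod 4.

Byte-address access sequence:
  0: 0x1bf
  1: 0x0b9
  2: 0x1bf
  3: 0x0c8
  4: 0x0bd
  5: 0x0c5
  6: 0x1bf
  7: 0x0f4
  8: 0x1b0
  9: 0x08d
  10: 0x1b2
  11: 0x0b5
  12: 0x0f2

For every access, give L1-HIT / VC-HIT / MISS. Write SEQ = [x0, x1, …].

SEQ = [MISS, MISS, VC-HIT, MISS, VC-HIT, L1-HIT, VC-HIT, MISS, VC-HIT, MISS, L1-HIT, VC-HIT, VC-HIT]

  [0] addr=0x1bf blk=27 s=3: MISS | VC []
  [1] addr=0xb9 blk=11 s=3: MISS | VC [27]
  [2] addr=0x1bf blk=27 s=3: VC-HIT | VC [11]
  [3] addr=0xc8 blk=12 s=0: MISS | VC [11]
  [4] addr=0xbd blk=11 s=3: VC-HIT | VC [27]
  [5] addr=0xc5 blk=12 s=0: L1-HIT | VC [27]
  [6] addr=0x1bf blk=27 s=3: VC-HIT | VC [11]
  [7] addr=0xf4 blk=15 s=3: MISS | VC [11, 27]
  [8] addr=0x1b0 blk=27 s=3: VC-HIT | VC [11, 15]
  [9] addr=0x8d blk=8 s=0: MISS | VC [11, 15, 12]
  [10] addr=0x1b2 blk=27 s=3: L1-HIT | VC [11, 15, 12]
  [11] addr=0xb5 blk=11 s=3: VC-HIT | VC [27, 15, 12]
  [12] addr=0xf2 blk=15 s=3: VC-HIT | VC [27, 11, 12]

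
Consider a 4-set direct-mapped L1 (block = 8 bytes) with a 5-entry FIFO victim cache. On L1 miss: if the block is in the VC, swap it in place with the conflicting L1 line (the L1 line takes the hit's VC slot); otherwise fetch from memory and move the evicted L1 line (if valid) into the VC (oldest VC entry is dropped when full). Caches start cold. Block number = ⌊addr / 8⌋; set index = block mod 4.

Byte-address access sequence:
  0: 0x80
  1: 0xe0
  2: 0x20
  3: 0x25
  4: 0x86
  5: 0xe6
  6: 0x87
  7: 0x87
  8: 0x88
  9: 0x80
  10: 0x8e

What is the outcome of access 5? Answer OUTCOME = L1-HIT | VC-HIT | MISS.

OUTCOME = VC-HIT

#0 0x80→b16/s0 MISS; vc=[]
#1 0xe0→b28/s0 MISS; vc=[16]
#2 0x20→b4/s0 MISS; vc=[16,28]
#3 0x25→b4/s0 L1-HIT; vc=[16,28]
#4 0x86→b16/s0 VC-HIT; vc=[4,28]
#5 0xe6→b28/s0 VC-HIT; vc=[4,16]
#6 0x87→b16/s0 VC-HIT; vc=[4,28]
#7 0x87→b16/s0 L1-HIT; vc=[4,28]
#8 0x88→b17/s1 MISS; vc=[4,28]
#9 0x80→b16/s0 L1-HIT; vc=[4,28]
#10 0x8e→b17/s1 L1-HIT; vc=[4,28]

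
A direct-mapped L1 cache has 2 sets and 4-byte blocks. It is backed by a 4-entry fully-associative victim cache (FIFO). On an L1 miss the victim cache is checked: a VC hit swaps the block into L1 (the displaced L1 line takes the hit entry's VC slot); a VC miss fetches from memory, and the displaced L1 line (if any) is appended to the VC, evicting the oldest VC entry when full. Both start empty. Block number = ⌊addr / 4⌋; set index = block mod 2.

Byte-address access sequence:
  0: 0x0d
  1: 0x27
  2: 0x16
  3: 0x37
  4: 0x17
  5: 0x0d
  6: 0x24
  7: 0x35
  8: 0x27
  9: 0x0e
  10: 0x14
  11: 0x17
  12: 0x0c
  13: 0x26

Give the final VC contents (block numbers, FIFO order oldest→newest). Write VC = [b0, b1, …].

VC = [5, 3, 13]

0: 0xd (blk 3, set 1) → MISS  vc=[]
1: 0x27 (blk 9, set 1) → MISS  vc=[3]
2: 0x16 (blk 5, set 1) → MISS  vc=[3, 9]
3: 0x37 (blk 13, set 1) → MISS  vc=[3, 9, 5]
4: 0x17 (blk 5, set 1) → VC-HIT  vc=[3, 9, 13]
5: 0xd (blk 3, set 1) → VC-HIT  vc=[5, 9, 13]
6: 0x24 (blk 9, set 1) → VC-HIT  vc=[5, 3, 13]
7: 0x35 (blk 13, set 1) → VC-HIT  vc=[5, 3, 9]
8: 0x27 (blk 9, set 1) → VC-HIT  vc=[5, 3, 13]
9: 0xe (blk 3, set 1) → VC-HIT  vc=[5, 9, 13]
10: 0x14 (blk 5, set 1) → VC-HIT  vc=[3, 9, 13]
11: 0x17 (blk 5, set 1) → L1-HIT  vc=[3, 9, 13]
12: 0xc (blk 3, set 1) → VC-HIT  vc=[5, 9, 13]
13: 0x26 (blk 9, set 1) → VC-HIT  vc=[5, 3, 13]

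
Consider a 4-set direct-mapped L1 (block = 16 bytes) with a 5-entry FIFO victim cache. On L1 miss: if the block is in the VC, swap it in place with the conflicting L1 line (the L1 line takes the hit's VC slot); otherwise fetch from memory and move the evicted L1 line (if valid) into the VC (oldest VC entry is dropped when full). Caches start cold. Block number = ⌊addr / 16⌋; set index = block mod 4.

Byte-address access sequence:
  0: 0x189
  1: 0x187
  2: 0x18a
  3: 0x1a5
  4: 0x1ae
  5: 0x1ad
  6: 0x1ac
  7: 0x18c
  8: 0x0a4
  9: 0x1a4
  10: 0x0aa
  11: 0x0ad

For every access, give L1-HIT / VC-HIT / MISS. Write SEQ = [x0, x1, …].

SEQ = [MISS, L1-HIT, L1-HIT, MISS, L1-HIT, L1-HIT, L1-HIT, L1-HIT, MISS, VC-HIT, VC-HIT, L1-HIT]

  [0] addr=0x189 blk=24 s=0: MISS | VC []
  [1] addr=0x187 blk=24 s=0: L1-HIT | VC []
  [2] addr=0x18a blk=24 s=0: L1-HIT | VC []
  [3] addr=0x1a5 blk=26 s=2: MISS | VC []
  [4] addr=0x1ae blk=26 s=2: L1-HIT | VC []
  [5] addr=0x1ad blk=26 s=2: L1-HIT | VC []
  [6] addr=0x1ac blk=26 s=2: L1-HIT | VC []
  [7] addr=0x18c blk=24 s=0: L1-HIT | VC []
  [8] addr=0xa4 blk=10 s=2: MISS | VC [26]
  [9] addr=0x1a4 blk=26 s=2: VC-HIT | VC [10]
  [10] addr=0xaa blk=10 s=2: VC-HIT | VC [26]
  [11] addr=0xad blk=10 s=2: L1-HIT | VC [26]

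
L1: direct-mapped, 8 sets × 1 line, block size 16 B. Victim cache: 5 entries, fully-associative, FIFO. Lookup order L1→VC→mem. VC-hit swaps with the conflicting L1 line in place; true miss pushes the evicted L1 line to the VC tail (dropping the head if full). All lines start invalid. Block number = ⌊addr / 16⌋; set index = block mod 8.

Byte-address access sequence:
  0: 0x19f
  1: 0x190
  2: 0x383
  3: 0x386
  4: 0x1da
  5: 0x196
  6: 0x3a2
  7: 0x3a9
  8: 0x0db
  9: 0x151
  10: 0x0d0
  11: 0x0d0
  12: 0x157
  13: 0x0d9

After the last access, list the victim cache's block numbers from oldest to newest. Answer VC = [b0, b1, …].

VC = [29, 21]

0: 0x19f (blk 25, set 1) → MISS  vc=[]
1: 0x190 (blk 25, set 1) → L1-HIT  vc=[]
2: 0x383 (blk 56, set 0) → MISS  vc=[]
3: 0x386 (blk 56, set 0) → L1-HIT  vc=[]
4: 0x1da (blk 29, set 5) → MISS  vc=[]
5: 0x196 (blk 25, set 1) → L1-HIT  vc=[]
6: 0x3a2 (blk 58, set 2) → MISS  vc=[]
7: 0x3a9 (blk 58, set 2) → L1-HIT  vc=[]
8: 0xdb (blk 13, set 5) → MISS  vc=[29]
9: 0x151 (blk 21, set 5) → MISS  vc=[29, 13]
10: 0xd0 (blk 13, set 5) → VC-HIT  vc=[29, 21]
11: 0xd0 (blk 13, set 5) → L1-HIT  vc=[29, 21]
12: 0x157 (blk 21, set 5) → VC-HIT  vc=[29, 13]
13: 0xd9 (blk 13, set 5) → VC-HIT  vc=[29, 21]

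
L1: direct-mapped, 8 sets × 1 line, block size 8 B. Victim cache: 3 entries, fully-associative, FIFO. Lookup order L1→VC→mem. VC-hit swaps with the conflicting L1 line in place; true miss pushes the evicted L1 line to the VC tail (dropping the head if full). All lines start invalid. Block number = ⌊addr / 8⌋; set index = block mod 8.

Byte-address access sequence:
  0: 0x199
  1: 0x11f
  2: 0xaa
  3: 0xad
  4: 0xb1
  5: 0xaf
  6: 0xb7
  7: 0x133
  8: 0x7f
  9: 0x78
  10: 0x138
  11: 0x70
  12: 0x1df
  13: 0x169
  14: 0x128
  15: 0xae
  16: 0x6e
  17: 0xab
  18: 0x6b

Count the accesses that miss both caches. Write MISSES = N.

  [0] addr=0x199 blk=51 s=3: MISS | VC []
  [1] addr=0x11f blk=35 s=3: MISS | VC [51]
  [2] addr=0xaa blk=21 s=5: MISS | VC [51]
  [3] addr=0xad blk=21 s=5: L1-HIT | VC [51]
  [4] addr=0xb1 blk=22 s=6: MISS | VC [51]
  [5] addr=0xaf blk=21 s=5: L1-HIT | VC [51]
  [6] addr=0xb7 blk=22 s=6: L1-HIT | VC [51]
  [7] addr=0x133 blk=38 s=6: MISS | VC [51, 22]
  [8] addr=0x7f blk=15 s=7: MISS | VC [51, 22]
  [9] addr=0x78 blk=15 s=7: L1-HIT | VC [51, 22]
  [10] addr=0x138 blk=39 s=7: MISS | VC [51, 22, 15]
  [11] addr=0x70 blk=14 s=6: MISS | VC [22, 15, 38]
  [12] addr=0x1df blk=59 s=3: MISS | VC [15, 38, 35]
  [13] addr=0x169 blk=45 s=5: MISS | VC [38, 35, 21]
  [14] addr=0x128 blk=37 s=5: MISS | VC [35, 21, 45]
  [15] addr=0xae blk=21 s=5: VC-HIT | VC [35, 37, 45]
  [16] addr=0x6e blk=13 s=5: MISS | VC [37, 45, 21]
  [17] addr=0xab blk=21 s=5: VC-HIT | VC [37, 45, 13]
  [18] addr=0x6b blk=13 s=5: VC-HIT | VC [37, 45, 21]

MISSES = 12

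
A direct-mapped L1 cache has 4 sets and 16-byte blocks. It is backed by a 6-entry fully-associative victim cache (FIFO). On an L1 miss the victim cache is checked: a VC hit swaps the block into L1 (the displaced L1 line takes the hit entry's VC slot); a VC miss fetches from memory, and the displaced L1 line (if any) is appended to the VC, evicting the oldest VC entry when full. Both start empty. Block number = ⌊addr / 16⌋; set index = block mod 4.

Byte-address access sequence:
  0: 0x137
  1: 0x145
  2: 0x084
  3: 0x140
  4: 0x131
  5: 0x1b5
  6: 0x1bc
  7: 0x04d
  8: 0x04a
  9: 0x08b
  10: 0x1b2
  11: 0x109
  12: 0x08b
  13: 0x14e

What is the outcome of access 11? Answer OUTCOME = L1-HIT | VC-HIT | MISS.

  [0] addr=0x137 blk=19 s=3: MISS | VC []
  [1] addr=0x145 blk=20 s=0: MISS | VC []
  [2] addr=0x84 blk=8 s=0: MISS | VC [20]
  [3] addr=0x140 blk=20 s=0: VC-HIT | VC [8]
  [4] addr=0x131 blk=19 s=3: L1-HIT | VC [8]
  [5] addr=0x1b5 blk=27 s=3: MISS | VC [8, 19]
  [6] addr=0x1bc blk=27 s=3: L1-HIT | VC [8, 19]
  [7] addr=0x4d blk=4 s=0: MISS | VC [8, 19, 20]
  [8] addr=0x4a blk=4 s=0: L1-HIT | VC [8, 19, 20]
  [9] addr=0x8b blk=8 s=0: VC-HIT | VC [4, 19, 20]
  [10] addr=0x1b2 blk=27 s=3: L1-HIT | VC [4, 19, 20]
  [11] addr=0x109 blk=16 s=0: MISS | VC [4, 19, 20, 8]
  [12] addr=0x8b blk=8 s=0: VC-HIT | VC [4, 19, 20, 16]
  [13] addr=0x14e blk=20 s=0: VC-HIT | VC [4, 19, 8, 16]

OUTCOME = MISS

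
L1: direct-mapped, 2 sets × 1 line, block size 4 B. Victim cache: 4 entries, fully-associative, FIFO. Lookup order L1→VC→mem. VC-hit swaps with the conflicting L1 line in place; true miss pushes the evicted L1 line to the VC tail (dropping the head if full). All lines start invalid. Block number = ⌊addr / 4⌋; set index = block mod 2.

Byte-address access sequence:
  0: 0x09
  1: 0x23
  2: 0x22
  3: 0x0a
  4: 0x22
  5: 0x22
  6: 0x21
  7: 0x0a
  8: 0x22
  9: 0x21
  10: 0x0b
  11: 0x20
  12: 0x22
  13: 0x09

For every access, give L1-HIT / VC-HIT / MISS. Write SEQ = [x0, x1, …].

SEQ = [MISS, MISS, L1-HIT, VC-HIT, VC-HIT, L1-HIT, L1-HIT, VC-HIT, VC-HIT, L1-HIT, VC-HIT, VC-HIT, L1-HIT, VC-HIT]

#0 0x9→b2/s0 MISS; vc=[]
#1 0x23→b8/s0 MISS; vc=[2]
#2 0x22→b8/s0 L1-HIT; vc=[2]
#3 0xa→b2/s0 VC-HIT; vc=[8]
#4 0x22→b8/s0 VC-HIT; vc=[2]
#5 0x22→b8/s0 L1-HIT; vc=[2]
#6 0x21→b8/s0 L1-HIT; vc=[2]
#7 0xa→b2/s0 VC-HIT; vc=[8]
#8 0x22→b8/s0 VC-HIT; vc=[2]
#9 0x21→b8/s0 L1-HIT; vc=[2]
#10 0xb→b2/s0 VC-HIT; vc=[8]
#11 0x20→b8/s0 VC-HIT; vc=[2]
#12 0x22→b8/s0 L1-HIT; vc=[2]
#13 0x9→b2/s0 VC-HIT; vc=[8]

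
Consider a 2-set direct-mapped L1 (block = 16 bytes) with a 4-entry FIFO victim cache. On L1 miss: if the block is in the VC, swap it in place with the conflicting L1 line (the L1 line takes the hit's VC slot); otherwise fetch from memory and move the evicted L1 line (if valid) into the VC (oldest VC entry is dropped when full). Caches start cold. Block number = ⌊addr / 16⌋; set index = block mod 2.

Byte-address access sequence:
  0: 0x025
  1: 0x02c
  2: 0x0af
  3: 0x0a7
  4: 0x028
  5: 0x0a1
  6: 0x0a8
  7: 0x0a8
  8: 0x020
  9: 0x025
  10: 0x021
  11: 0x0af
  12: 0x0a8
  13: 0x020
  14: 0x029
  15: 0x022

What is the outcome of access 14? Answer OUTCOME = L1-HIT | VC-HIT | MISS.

OUTCOME = L1-HIT

0: 0x25 (blk 2, set 0) → MISS  vc=[]
1: 0x2c (blk 2, set 0) → L1-HIT  vc=[]
2: 0xaf (blk 10, set 0) → MISS  vc=[2]
3: 0xa7 (blk 10, set 0) → L1-HIT  vc=[2]
4: 0x28 (blk 2, set 0) → VC-HIT  vc=[10]
5: 0xa1 (blk 10, set 0) → VC-HIT  vc=[2]
6: 0xa8 (blk 10, set 0) → L1-HIT  vc=[2]
7: 0xa8 (blk 10, set 0) → L1-HIT  vc=[2]
8: 0x20 (blk 2, set 0) → VC-HIT  vc=[10]
9: 0x25 (blk 2, set 0) → L1-HIT  vc=[10]
10: 0x21 (blk 2, set 0) → L1-HIT  vc=[10]
11: 0xaf (blk 10, set 0) → VC-HIT  vc=[2]
12: 0xa8 (blk 10, set 0) → L1-HIT  vc=[2]
13: 0x20 (blk 2, set 0) → VC-HIT  vc=[10]
14: 0x29 (blk 2, set 0) → L1-HIT  vc=[10]
15: 0x22 (blk 2, set 0) → L1-HIT  vc=[10]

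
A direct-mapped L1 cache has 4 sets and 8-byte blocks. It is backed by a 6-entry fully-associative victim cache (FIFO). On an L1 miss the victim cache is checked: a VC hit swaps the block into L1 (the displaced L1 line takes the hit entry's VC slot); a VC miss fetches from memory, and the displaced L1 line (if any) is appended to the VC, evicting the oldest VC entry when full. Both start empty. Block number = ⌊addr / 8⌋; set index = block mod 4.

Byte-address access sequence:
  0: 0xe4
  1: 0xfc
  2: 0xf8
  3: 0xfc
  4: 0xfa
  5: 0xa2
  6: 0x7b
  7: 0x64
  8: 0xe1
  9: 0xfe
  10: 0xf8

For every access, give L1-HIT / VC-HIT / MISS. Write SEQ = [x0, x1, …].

SEQ = [MISS, MISS, L1-HIT, L1-HIT, L1-HIT, MISS, MISS, MISS, VC-HIT, VC-HIT, L1-HIT]

#0 0xe4→b28/s0 MISS; vc=[]
#1 0xfc→b31/s3 MISS; vc=[]
#2 0xf8→b31/s3 L1-HIT; vc=[]
#3 0xfc→b31/s3 L1-HIT; vc=[]
#4 0xfa→b31/s3 L1-HIT; vc=[]
#5 0xa2→b20/s0 MISS; vc=[28]
#6 0x7b→b15/s3 MISS; vc=[28,31]
#7 0x64→b12/s0 MISS; vc=[28,31,20]
#8 0xe1→b28/s0 VC-HIT; vc=[12,31,20]
#9 0xfe→b31/s3 VC-HIT; vc=[12,15,20]
#10 0xf8→b31/s3 L1-HIT; vc=[12,15,20]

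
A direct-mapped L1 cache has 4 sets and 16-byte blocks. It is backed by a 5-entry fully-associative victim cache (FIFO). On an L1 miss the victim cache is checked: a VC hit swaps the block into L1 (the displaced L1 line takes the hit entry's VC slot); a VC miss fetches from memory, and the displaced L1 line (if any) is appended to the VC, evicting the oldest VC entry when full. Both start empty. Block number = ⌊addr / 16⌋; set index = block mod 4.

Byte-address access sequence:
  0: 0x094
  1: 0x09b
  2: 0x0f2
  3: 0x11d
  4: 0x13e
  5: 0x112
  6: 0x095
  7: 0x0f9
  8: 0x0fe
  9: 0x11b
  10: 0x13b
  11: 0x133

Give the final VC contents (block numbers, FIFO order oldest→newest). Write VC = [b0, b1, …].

VC = [9, 15]

#0 0x94→b9/s1 MISS; vc=[]
#1 0x9b→b9/s1 L1-HIT; vc=[]
#2 0xf2→b15/s3 MISS; vc=[]
#3 0x11d→b17/s1 MISS; vc=[9]
#4 0x13e→b19/s3 MISS; vc=[9,15]
#5 0x112→b17/s1 L1-HIT; vc=[9,15]
#6 0x95→b9/s1 VC-HIT; vc=[17,15]
#7 0xf9→b15/s3 VC-HIT; vc=[17,19]
#8 0xfe→b15/s3 L1-HIT; vc=[17,19]
#9 0x11b→b17/s1 VC-HIT; vc=[9,19]
#10 0x13b→b19/s3 VC-HIT; vc=[9,15]
#11 0x133→b19/s3 L1-HIT; vc=[9,15]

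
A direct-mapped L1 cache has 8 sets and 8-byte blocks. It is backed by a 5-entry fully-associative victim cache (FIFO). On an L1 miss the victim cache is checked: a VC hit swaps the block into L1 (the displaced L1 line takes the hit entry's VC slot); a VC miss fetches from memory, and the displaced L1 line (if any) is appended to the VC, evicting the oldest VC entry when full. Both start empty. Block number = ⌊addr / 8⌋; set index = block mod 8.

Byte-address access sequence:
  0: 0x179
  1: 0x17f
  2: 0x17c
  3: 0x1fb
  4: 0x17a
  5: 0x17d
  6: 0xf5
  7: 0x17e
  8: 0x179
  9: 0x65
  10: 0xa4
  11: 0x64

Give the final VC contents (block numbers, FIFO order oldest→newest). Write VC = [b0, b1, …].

VC = [63, 20]

#0 0x179→b47/s7 MISS; vc=[]
#1 0x17f→b47/s7 L1-HIT; vc=[]
#2 0x17c→b47/s7 L1-HIT; vc=[]
#3 0x1fb→b63/s7 MISS; vc=[47]
#4 0x17a→b47/s7 VC-HIT; vc=[63]
#5 0x17d→b47/s7 L1-HIT; vc=[63]
#6 0xf5→b30/s6 MISS; vc=[63]
#7 0x17e→b47/s7 L1-HIT; vc=[63]
#8 0x179→b47/s7 L1-HIT; vc=[63]
#9 0x65→b12/s4 MISS; vc=[63]
#10 0xa4→b20/s4 MISS; vc=[63,12]
#11 0x64→b12/s4 VC-HIT; vc=[63,20]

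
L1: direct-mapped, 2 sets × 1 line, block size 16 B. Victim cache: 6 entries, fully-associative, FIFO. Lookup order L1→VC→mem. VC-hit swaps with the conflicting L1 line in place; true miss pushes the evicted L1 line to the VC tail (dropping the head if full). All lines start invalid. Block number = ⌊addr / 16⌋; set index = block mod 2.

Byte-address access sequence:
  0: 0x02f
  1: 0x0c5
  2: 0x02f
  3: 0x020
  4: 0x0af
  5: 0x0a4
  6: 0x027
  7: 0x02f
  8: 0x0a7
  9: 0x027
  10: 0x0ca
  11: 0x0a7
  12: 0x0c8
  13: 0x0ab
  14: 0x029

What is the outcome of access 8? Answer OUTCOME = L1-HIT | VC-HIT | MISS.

#0 0x2f→b2/s0 MISS; vc=[]
#1 0xc5→b12/s0 MISS; vc=[2]
#2 0x2f→b2/s0 VC-HIT; vc=[12]
#3 0x20→b2/s0 L1-HIT; vc=[12]
#4 0xaf→b10/s0 MISS; vc=[12,2]
#5 0xa4→b10/s0 L1-HIT; vc=[12,2]
#6 0x27→b2/s0 VC-HIT; vc=[12,10]
#7 0x2f→b2/s0 L1-HIT; vc=[12,10]
#8 0xa7→b10/s0 VC-HIT; vc=[12,2]
#9 0x27→b2/s0 VC-HIT; vc=[12,10]
#10 0xca→b12/s0 VC-HIT; vc=[2,10]
#11 0xa7→b10/s0 VC-HIT; vc=[2,12]
#12 0xc8→b12/s0 VC-HIT; vc=[2,10]
#13 0xab→b10/s0 VC-HIT; vc=[2,12]
#14 0x29→b2/s0 VC-HIT; vc=[10,12]

OUTCOME = VC-HIT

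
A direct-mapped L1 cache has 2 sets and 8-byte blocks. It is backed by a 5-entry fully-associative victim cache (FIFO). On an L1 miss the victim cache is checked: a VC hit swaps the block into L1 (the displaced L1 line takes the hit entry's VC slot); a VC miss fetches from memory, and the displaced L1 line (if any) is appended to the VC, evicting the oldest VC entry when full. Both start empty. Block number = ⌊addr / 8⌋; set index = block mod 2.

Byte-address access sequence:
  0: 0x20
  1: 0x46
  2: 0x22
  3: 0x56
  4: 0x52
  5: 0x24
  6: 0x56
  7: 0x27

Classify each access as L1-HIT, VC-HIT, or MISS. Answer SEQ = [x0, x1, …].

#0 0x20→b4/s0 MISS; vc=[]
#1 0x46→b8/s0 MISS; vc=[4]
#2 0x22→b4/s0 VC-HIT; vc=[8]
#3 0x56→b10/s0 MISS; vc=[8,4]
#4 0x52→b10/s0 L1-HIT; vc=[8,4]
#5 0x24→b4/s0 VC-HIT; vc=[8,10]
#6 0x56→b10/s0 VC-HIT; vc=[8,4]
#7 0x27→b4/s0 VC-HIT; vc=[8,10]

SEQ = [MISS, MISS, VC-HIT, MISS, L1-HIT, VC-HIT, VC-HIT, VC-HIT]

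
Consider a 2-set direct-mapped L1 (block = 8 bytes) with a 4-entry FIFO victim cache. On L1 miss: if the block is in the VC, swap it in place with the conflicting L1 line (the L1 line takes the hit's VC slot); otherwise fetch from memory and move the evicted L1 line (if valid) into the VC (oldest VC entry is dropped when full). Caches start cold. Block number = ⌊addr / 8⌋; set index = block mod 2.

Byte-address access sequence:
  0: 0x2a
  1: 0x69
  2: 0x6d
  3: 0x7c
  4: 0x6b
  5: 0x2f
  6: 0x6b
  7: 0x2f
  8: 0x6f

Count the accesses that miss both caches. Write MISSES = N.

  [0] addr=0x2a blk=5 s=1: MISS | VC []
  [1] addr=0x69 blk=13 s=1: MISS | VC [5]
  [2] addr=0x6d blk=13 s=1: L1-HIT | VC [5]
  [3] addr=0x7c blk=15 s=1: MISS | VC [5, 13]
  [4] addr=0x6b blk=13 s=1: VC-HIT | VC [5, 15]
  [5] addr=0x2f blk=5 s=1: VC-HIT | VC [13, 15]
  [6] addr=0x6b blk=13 s=1: VC-HIT | VC [5, 15]
  [7] addr=0x2f blk=5 s=1: VC-HIT | VC [13, 15]
  [8] addr=0x6f blk=13 s=1: VC-HIT | VC [5, 15]

MISSES = 3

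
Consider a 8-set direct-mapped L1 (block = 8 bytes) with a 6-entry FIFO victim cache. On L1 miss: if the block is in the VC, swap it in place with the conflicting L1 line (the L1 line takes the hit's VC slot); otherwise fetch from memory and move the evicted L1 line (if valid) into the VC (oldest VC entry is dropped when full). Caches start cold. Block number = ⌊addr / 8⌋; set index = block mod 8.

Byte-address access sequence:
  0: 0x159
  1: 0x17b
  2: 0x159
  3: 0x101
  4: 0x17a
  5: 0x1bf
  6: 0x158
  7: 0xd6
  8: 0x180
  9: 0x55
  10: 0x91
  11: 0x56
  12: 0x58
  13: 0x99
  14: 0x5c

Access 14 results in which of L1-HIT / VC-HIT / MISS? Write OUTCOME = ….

OUTCOME = VC-HIT

0: 0x159 (blk 43, set 3) → MISS  vc=[]
1: 0x17b (blk 47, set 7) → MISS  vc=[]
2: 0x159 (blk 43, set 3) → L1-HIT  vc=[]
3: 0x101 (blk 32, set 0) → MISS  vc=[]
4: 0x17a (blk 47, set 7) → L1-HIT  vc=[]
5: 0x1bf (blk 55, set 7) → MISS  vc=[47]
6: 0x158 (blk 43, set 3) → L1-HIT  vc=[47]
7: 0xd6 (blk 26, set 2) → MISS  vc=[47]
8: 0x180 (blk 48, set 0) → MISS  vc=[47, 32]
9: 0x55 (blk 10, set 2) → MISS  vc=[47, 32, 26]
10: 0x91 (blk 18, set 2) → MISS  vc=[47, 32, 26, 10]
11: 0x56 (blk 10, set 2) → VC-HIT  vc=[47, 32, 26, 18]
12: 0x58 (blk 11, set 3) → MISS  vc=[47, 32, 26, 18, 43]
13: 0x99 (blk 19, set 3) → MISS  vc=[47, 32, 26, 18, 43, 11]
14: 0x5c (blk 11, set 3) → VC-HIT  vc=[47, 32, 26, 18, 43, 19]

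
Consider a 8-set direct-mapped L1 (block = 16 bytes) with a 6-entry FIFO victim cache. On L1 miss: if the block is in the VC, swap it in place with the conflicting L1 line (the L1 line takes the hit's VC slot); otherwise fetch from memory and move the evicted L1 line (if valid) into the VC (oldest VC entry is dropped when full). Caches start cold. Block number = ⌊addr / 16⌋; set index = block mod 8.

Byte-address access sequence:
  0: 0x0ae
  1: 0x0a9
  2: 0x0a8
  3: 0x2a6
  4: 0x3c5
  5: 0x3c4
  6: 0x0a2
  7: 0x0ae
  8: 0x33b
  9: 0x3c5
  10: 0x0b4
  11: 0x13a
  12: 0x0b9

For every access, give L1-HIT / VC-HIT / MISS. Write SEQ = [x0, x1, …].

SEQ = [MISS, L1-HIT, L1-HIT, MISS, MISS, L1-HIT, VC-HIT, L1-HIT, MISS, L1-HIT, MISS, MISS, VC-HIT]

0: 0xae (blk 10, set 2) → MISS  vc=[]
1: 0xa9 (blk 10, set 2) → L1-HIT  vc=[]
2: 0xa8 (blk 10, set 2) → L1-HIT  vc=[]
3: 0x2a6 (blk 42, set 2) → MISS  vc=[10]
4: 0x3c5 (blk 60, set 4) → MISS  vc=[10]
5: 0x3c4 (blk 60, set 4) → L1-HIT  vc=[10]
6: 0xa2 (blk 10, set 2) → VC-HIT  vc=[42]
7: 0xae (blk 10, set 2) → L1-HIT  vc=[42]
8: 0x33b (blk 51, set 3) → MISS  vc=[42]
9: 0x3c5 (blk 60, set 4) → L1-HIT  vc=[42]
10: 0xb4 (blk 11, set 3) → MISS  vc=[42, 51]
11: 0x13a (blk 19, set 3) → MISS  vc=[42, 51, 11]
12: 0xb9 (blk 11, set 3) → VC-HIT  vc=[42, 51, 19]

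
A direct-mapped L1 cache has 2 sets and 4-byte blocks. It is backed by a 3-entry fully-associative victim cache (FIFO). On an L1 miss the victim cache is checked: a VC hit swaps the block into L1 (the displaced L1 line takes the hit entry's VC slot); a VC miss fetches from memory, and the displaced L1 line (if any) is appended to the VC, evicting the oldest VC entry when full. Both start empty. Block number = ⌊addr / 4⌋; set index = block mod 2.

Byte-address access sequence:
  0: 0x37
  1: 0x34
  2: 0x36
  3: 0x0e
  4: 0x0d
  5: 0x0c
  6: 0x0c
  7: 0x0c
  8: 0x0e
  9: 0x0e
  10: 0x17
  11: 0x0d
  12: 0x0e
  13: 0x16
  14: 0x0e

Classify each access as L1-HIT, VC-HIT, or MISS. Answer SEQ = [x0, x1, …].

SEQ = [MISS, L1-HIT, L1-HIT, MISS, L1-HIT, L1-HIT, L1-HIT, L1-HIT, L1-HIT, L1-HIT, MISS, VC-HIT, L1-HIT, VC-HIT, VC-HIT]

#0 0x37→b13/s1 MISS; vc=[]
#1 0x34→b13/s1 L1-HIT; vc=[]
#2 0x36→b13/s1 L1-HIT; vc=[]
#3 0xe→b3/s1 MISS; vc=[13]
#4 0xd→b3/s1 L1-HIT; vc=[13]
#5 0xc→b3/s1 L1-HIT; vc=[13]
#6 0xc→b3/s1 L1-HIT; vc=[13]
#7 0xc→b3/s1 L1-HIT; vc=[13]
#8 0xe→b3/s1 L1-HIT; vc=[13]
#9 0xe→b3/s1 L1-HIT; vc=[13]
#10 0x17→b5/s1 MISS; vc=[13,3]
#11 0xd→b3/s1 VC-HIT; vc=[13,5]
#12 0xe→b3/s1 L1-HIT; vc=[13,5]
#13 0x16→b5/s1 VC-HIT; vc=[13,3]
#14 0xe→b3/s1 VC-HIT; vc=[13,5]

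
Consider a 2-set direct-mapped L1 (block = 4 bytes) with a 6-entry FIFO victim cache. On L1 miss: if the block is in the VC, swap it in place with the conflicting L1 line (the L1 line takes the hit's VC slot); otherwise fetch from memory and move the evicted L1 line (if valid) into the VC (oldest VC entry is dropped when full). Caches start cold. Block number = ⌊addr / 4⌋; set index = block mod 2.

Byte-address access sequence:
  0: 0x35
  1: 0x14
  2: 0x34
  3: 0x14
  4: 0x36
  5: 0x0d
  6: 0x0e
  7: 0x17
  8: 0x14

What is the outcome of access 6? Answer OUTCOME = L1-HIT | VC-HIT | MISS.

OUTCOME = L1-HIT

0: 0x35 (blk 13, set 1) → MISS  vc=[]
1: 0x14 (blk 5, set 1) → MISS  vc=[13]
2: 0x34 (blk 13, set 1) → VC-HIT  vc=[5]
3: 0x14 (blk 5, set 1) → VC-HIT  vc=[13]
4: 0x36 (blk 13, set 1) → VC-HIT  vc=[5]
5: 0xd (blk 3, set 1) → MISS  vc=[5, 13]
6: 0xe (blk 3, set 1) → L1-HIT  vc=[5, 13]
7: 0x17 (blk 5, set 1) → VC-HIT  vc=[3, 13]
8: 0x14 (blk 5, set 1) → L1-HIT  vc=[3, 13]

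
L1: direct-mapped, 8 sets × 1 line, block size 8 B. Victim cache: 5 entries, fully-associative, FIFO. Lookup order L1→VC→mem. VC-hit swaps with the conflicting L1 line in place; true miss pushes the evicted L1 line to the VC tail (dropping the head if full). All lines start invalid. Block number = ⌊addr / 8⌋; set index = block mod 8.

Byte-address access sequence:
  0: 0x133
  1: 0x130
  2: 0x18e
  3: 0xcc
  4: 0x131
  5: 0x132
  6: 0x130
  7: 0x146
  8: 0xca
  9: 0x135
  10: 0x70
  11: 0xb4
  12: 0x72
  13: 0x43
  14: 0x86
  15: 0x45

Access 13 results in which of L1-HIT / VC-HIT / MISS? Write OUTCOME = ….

OUTCOME = MISS

  [0] addr=0x133 blk=38 s=6: MISS | VC []
  [1] addr=0x130 blk=38 s=6: L1-HIT | VC []
  [2] addr=0x18e blk=49 s=1: MISS | VC []
  [3] addr=0xcc blk=25 s=1: MISS | VC [49]
  [4] addr=0x131 blk=38 s=6: L1-HIT | VC [49]
  [5] addr=0x132 blk=38 s=6: L1-HIT | VC [49]
  [6] addr=0x130 blk=38 s=6: L1-HIT | VC [49]
  [7] addr=0x146 blk=40 s=0: MISS | VC [49]
  [8] addr=0xca blk=25 s=1: L1-HIT | VC [49]
  [9] addr=0x135 blk=38 s=6: L1-HIT | VC [49]
  [10] addr=0x70 blk=14 s=6: MISS | VC [49, 38]
  [11] addr=0xb4 blk=22 s=6: MISS | VC [49, 38, 14]
  [12] addr=0x72 blk=14 s=6: VC-HIT | VC [49, 38, 22]
  [13] addr=0x43 blk=8 s=0: MISS | VC [49, 38, 22, 40]
  [14] addr=0x86 blk=16 s=0: MISS | VC [49, 38, 22, 40, 8]
  [15] addr=0x45 blk=8 s=0: VC-HIT | VC [49, 38, 22, 40, 16]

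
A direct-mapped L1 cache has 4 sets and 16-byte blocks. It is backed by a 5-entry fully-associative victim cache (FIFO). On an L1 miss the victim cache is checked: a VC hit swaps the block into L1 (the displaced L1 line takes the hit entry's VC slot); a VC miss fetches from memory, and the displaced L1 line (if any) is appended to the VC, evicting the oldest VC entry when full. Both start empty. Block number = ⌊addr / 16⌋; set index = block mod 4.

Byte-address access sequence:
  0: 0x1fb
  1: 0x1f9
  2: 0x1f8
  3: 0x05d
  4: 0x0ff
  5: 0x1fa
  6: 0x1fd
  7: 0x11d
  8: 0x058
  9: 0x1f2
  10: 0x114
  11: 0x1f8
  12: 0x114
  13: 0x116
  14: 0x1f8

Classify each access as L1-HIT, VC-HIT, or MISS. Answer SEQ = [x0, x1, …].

SEQ = [MISS, L1-HIT, L1-HIT, MISS, MISS, VC-HIT, L1-HIT, MISS, VC-HIT, L1-HIT, VC-HIT, L1-HIT, L1-HIT, L1-HIT, L1-HIT]

0: 0x1fb (blk 31, set 3) → MISS  vc=[]
1: 0x1f9 (blk 31, set 3) → L1-HIT  vc=[]
2: 0x1f8 (blk 31, set 3) → L1-HIT  vc=[]
3: 0x5d (blk 5, set 1) → MISS  vc=[]
4: 0xff (blk 15, set 3) → MISS  vc=[31]
5: 0x1fa (blk 31, set 3) → VC-HIT  vc=[15]
6: 0x1fd (blk 31, set 3) → L1-HIT  vc=[15]
7: 0x11d (blk 17, set 1) → MISS  vc=[15, 5]
8: 0x58 (blk 5, set 1) → VC-HIT  vc=[15, 17]
9: 0x1f2 (blk 31, set 3) → L1-HIT  vc=[15, 17]
10: 0x114 (blk 17, set 1) → VC-HIT  vc=[15, 5]
11: 0x1f8 (blk 31, set 3) → L1-HIT  vc=[15, 5]
12: 0x114 (blk 17, set 1) → L1-HIT  vc=[15, 5]
13: 0x116 (blk 17, set 1) → L1-HIT  vc=[15, 5]
14: 0x1f8 (blk 31, set 3) → L1-HIT  vc=[15, 5]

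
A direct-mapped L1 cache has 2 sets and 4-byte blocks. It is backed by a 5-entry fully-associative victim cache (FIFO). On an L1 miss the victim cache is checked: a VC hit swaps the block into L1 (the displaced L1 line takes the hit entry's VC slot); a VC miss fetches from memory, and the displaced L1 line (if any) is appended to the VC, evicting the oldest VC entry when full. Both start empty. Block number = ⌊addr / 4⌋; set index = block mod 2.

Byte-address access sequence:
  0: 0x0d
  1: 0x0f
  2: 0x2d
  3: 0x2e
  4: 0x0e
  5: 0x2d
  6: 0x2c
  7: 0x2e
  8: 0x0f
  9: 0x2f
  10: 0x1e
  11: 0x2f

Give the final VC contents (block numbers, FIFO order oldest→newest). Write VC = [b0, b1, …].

#0 0xd→b3/s1 MISS; vc=[]
#1 0xf→b3/s1 L1-HIT; vc=[]
#2 0x2d→b11/s1 MISS; vc=[3]
#3 0x2e→b11/s1 L1-HIT; vc=[3]
#4 0xe→b3/s1 VC-HIT; vc=[11]
#5 0x2d→b11/s1 VC-HIT; vc=[3]
#6 0x2c→b11/s1 L1-HIT; vc=[3]
#7 0x2e→b11/s1 L1-HIT; vc=[3]
#8 0xf→b3/s1 VC-HIT; vc=[11]
#9 0x2f→b11/s1 VC-HIT; vc=[3]
#10 0x1e→b7/s1 MISS; vc=[3,11]
#11 0x2f→b11/s1 VC-HIT; vc=[3,7]

VC = [3, 7]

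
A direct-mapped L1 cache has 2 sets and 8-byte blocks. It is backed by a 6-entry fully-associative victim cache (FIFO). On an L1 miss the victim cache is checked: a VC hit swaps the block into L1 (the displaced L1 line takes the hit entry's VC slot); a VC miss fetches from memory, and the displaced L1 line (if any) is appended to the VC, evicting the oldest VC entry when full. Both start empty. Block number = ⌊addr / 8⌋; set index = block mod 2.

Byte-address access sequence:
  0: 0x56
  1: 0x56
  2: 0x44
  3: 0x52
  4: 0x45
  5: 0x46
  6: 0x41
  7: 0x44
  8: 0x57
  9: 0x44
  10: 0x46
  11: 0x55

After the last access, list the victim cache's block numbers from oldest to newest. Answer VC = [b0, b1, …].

#0 0x56→b10/s0 MISS; vc=[]
#1 0x56→b10/s0 L1-HIT; vc=[]
#2 0x44→b8/s0 MISS; vc=[10]
#3 0x52→b10/s0 VC-HIT; vc=[8]
#4 0x45→b8/s0 VC-HIT; vc=[10]
#5 0x46→b8/s0 L1-HIT; vc=[10]
#6 0x41→b8/s0 L1-HIT; vc=[10]
#7 0x44→b8/s0 L1-HIT; vc=[10]
#8 0x57→b10/s0 VC-HIT; vc=[8]
#9 0x44→b8/s0 VC-HIT; vc=[10]
#10 0x46→b8/s0 L1-HIT; vc=[10]
#11 0x55→b10/s0 VC-HIT; vc=[8]

VC = [8]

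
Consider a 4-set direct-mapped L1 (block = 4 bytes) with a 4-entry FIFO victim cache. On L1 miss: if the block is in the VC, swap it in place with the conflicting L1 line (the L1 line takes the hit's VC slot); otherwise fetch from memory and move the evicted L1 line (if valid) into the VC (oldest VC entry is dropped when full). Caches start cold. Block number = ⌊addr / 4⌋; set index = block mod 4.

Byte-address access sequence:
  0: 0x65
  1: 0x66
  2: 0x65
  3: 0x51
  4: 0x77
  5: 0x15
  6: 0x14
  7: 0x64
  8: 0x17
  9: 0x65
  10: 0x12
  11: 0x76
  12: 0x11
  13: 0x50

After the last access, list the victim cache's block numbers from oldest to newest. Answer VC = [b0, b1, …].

0: 0x65 (blk 25, set 1) → MISS  vc=[]
1: 0x66 (blk 25, set 1) → L1-HIT  vc=[]
2: 0x65 (blk 25, set 1) → L1-HIT  vc=[]
3: 0x51 (blk 20, set 0) → MISS  vc=[]
4: 0x77 (blk 29, set 1) → MISS  vc=[25]
5: 0x15 (blk 5, set 1) → MISS  vc=[25, 29]
6: 0x14 (blk 5, set 1) → L1-HIT  vc=[25, 29]
7: 0x64 (blk 25, set 1) → VC-HIT  vc=[5, 29]
8: 0x17 (blk 5, set 1) → VC-HIT  vc=[25, 29]
9: 0x65 (blk 25, set 1) → VC-HIT  vc=[5, 29]
10: 0x12 (blk 4, set 0) → MISS  vc=[5, 29, 20]
11: 0x76 (blk 29, set 1) → VC-HIT  vc=[5, 25, 20]
12: 0x11 (blk 4, set 0) → L1-HIT  vc=[5, 25, 20]
13: 0x50 (blk 20, set 0) → VC-HIT  vc=[5, 25, 4]

VC = [5, 25, 4]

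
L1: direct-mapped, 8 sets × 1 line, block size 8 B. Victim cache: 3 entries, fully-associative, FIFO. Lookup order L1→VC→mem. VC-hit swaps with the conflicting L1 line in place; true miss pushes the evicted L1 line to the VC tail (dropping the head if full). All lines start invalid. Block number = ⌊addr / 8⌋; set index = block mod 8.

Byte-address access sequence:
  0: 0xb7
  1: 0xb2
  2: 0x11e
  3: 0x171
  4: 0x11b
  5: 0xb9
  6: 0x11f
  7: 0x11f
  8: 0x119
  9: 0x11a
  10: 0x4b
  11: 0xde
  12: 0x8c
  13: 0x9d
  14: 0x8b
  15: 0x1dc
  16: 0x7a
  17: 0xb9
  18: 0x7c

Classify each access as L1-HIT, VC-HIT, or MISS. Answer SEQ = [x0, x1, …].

SEQ = [MISS, L1-HIT, MISS, MISS, L1-HIT, MISS, L1-HIT, L1-HIT, L1-HIT, L1-HIT, MISS, MISS, MISS, MISS, L1-HIT, MISS, MISS, VC-HIT, VC-HIT]

  [0] addr=0xb7 blk=22 s=6: MISS | VC []
  [1] addr=0xb2 blk=22 s=6: L1-HIT | VC []
  [2] addr=0x11e blk=35 s=3: MISS | VC []
  [3] addr=0x171 blk=46 s=6: MISS | VC [22]
  [4] addr=0x11b blk=35 s=3: L1-HIT | VC [22]
  [5] addr=0xb9 blk=23 s=7: MISS | VC [22]
  [6] addr=0x11f blk=35 s=3: L1-HIT | VC [22]
  [7] addr=0x11f blk=35 s=3: L1-HIT | VC [22]
  [8] addr=0x119 blk=35 s=3: L1-HIT | VC [22]
  [9] addr=0x11a blk=35 s=3: L1-HIT | VC [22]
  [10] addr=0x4b blk=9 s=1: MISS | VC [22]
  [11] addr=0xde blk=27 s=3: MISS | VC [22, 35]
  [12] addr=0x8c blk=17 s=1: MISS | VC [22, 35, 9]
  [13] addr=0x9d blk=19 s=3: MISS | VC [35, 9, 27]
  [14] addr=0x8b blk=17 s=1: L1-HIT | VC [35, 9, 27]
  [15] addr=0x1dc blk=59 s=3: MISS | VC [9, 27, 19]
  [16] addr=0x7a blk=15 s=7: MISS | VC [27, 19, 23]
  [17] addr=0xb9 blk=23 s=7: VC-HIT | VC [27, 19, 15]
  [18] addr=0x7c blk=15 s=7: VC-HIT | VC [27, 19, 23]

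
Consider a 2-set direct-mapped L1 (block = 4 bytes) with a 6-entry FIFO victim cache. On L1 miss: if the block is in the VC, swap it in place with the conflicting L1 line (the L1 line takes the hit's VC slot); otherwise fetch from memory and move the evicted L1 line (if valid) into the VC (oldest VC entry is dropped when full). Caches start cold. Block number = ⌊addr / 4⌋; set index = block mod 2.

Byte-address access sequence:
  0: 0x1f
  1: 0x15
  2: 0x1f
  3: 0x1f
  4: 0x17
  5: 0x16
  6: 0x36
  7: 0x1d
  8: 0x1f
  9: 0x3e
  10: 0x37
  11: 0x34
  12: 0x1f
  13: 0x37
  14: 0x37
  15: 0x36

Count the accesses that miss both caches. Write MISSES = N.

#0 0x1f→b7/s1 MISS; vc=[]
#1 0x15→b5/s1 MISS; vc=[7]
#2 0x1f→b7/s1 VC-HIT; vc=[5]
#3 0x1f→b7/s1 L1-HIT; vc=[5]
#4 0x17→b5/s1 VC-HIT; vc=[7]
#5 0x16→b5/s1 L1-HIT; vc=[7]
#6 0x36→b13/s1 MISS; vc=[7,5]
#7 0x1d→b7/s1 VC-HIT; vc=[13,5]
#8 0x1f→b7/s1 L1-HIT; vc=[13,5]
#9 0x3e→b15/s1 MISS; vc=[13,5,7]
#10 0x37→b13/s1 VC-HIT; vc=[15,5,7]
#11 0x34→b13/s1 L1-HIT; vc=[15,5,7]
#12 0x1f→b7/s1 VC-HIT; vc=[15,5,13]
#13 0x37→b13/s1 VC-HIT; vc=[15,5,7]
#14 0x37→b13/s1 L1-HIT; vc=[15,5,7]
#15 0x36→b13/s1 L1-HIT; vc=[15,5,7]

MISSES = 4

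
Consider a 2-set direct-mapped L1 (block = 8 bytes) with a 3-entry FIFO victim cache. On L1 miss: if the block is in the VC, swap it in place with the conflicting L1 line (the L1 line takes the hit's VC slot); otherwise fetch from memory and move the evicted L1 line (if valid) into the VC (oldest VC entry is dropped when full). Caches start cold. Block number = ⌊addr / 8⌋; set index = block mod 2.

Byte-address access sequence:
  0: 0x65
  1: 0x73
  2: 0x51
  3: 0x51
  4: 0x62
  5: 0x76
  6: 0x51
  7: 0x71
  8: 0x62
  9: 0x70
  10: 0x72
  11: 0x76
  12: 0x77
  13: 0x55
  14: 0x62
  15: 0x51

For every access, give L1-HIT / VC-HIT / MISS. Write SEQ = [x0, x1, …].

SEQ = [MISS, MISS, MISS, L1-HIT, VC-HIT, VC-HIT, VC-HIT, VC-HIT, VC-HIT, VC-HIT, L1-HIT, L1-HIT, L1-HIT, VC-HIT, VC-HIT, VC-HIT]

#0 0x65→b12/s0 MISS; vc=[]
#1 0x73→b14/s0 MISS; vc=[12]
#2 0x51→b10/s0 MISS; vc=[12,14]
#3 0x51→b10/s0 L1-HIT; vc=[12,14]
#4 0x62→b12/s0 VC-HIT; vc=[10,14]
#5 0x76→b14/s0 VC-HIT; vc=[10,12]
#6 0x51→b10/s0 VC-HIT; vc=[14,12]
#7 0x71→b14/s0 VC-HIT; vc=[10,12]
#8 0x62→b12/s0 VC-HIT; vc=[10,14]
#9 0x70→b14/s0 VC-HIT; vc=[10,12]
#10 0x72→b14/s0 L1-HIT; vc=[10,12]
#11 0x76→b14/s0 L1-HIT; vc=[10,12]
#12 0x77→b14/s0 L1-HIT; vc=[10,12]
#13 0x55→b10/s0 VC-HIT; vc=[14,12]
#14 0x62→b12/s0 VC-HIT; vc=[14,10]
#15 0x51→b10/s0 VC-HIT; vc=[14,12]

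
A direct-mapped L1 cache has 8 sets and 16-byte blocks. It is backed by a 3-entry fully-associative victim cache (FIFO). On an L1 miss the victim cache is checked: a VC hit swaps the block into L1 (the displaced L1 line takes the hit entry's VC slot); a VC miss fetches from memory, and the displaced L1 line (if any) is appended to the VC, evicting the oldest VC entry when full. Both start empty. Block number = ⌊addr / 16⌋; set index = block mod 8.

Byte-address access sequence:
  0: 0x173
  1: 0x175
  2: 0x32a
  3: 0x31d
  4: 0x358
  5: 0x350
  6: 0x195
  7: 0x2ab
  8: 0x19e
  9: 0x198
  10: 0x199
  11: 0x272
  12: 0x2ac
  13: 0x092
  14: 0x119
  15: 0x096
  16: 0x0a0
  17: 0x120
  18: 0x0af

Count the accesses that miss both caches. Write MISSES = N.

MISSES = 11

  [0] addr=0x173 blk=23 s=7: MISS | VC []
  [1] addr=0x175 blk=23 s=7: L1-HIT | VC []
  [2] addr=0x32a blk=50 s=2: MISS | VC []
  [3] addr=0x31d blk=49 s=1: MISS | VC []
  [4] addr=0x358 blk=53 s=5: MISS | VC []
  [5] addr=0x350 blk=53 s=5: L1-HIT | VC []
  [6] addr=0x195 blk=25 s=1: MISS | VC [49]
  [7] addr=0x2ab blk=42 s=2: MISS | VC [49, 50]
  [8] addr=0x19e blk=25 s=1: L1-HIT | VC [49, 50]
  [9] addr=0x198 blk=25 s=1: L1-HIT | VC [49, 50]
  [10] addr=0x199 blk=25 s=1: L1-HIT | VC [49, 50]
  [11] addr=0x272 blk=39 s=7: MISS | VC [49, 50, 23]
  [12] addr=0x2ac blk=42 s=2: L1-HIT | VC [49, 50, 23]
  [13] addr=0x92 blk=9 s=1: MISS | VC [50, 23, 25]
  [14] addr=0x119 blk=17 s=1: MISS | VC [23, 25, 9]
  [15] addr=0x96 blk=9 s=1: VC-HIT | VC [23, 25, 17]
  [16] addr=0xa0 blk=10 s=2: MISS | VC [25, 17, 42]
  [17] addr=0x120 blk=18 s=2: MISS | VC [17, 42, 10]
  [18] addr=0xaf blk=10 s=2: VC-HIT | VC [17, 42, 18]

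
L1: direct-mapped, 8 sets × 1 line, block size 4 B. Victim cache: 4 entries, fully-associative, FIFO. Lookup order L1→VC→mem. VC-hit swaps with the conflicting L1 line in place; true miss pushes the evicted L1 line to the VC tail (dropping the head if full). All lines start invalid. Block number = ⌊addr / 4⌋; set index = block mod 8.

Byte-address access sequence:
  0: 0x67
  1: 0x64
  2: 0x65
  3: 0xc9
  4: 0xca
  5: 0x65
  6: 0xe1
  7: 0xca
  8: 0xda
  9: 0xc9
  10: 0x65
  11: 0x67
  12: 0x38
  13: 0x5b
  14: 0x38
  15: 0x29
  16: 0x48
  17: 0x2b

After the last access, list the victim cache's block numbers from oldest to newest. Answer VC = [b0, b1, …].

VC = [54, 22, 50, 18]

#0 0x67→b25/s1 MISS; vc=[]
#1 0x64→b25/s1 L1-HIT; vc=[]
#2 0x65→b25/s1 L1-HIT; vc=[]
#3 0xc9→b50/s2 MISS; vc=[]
#4 0xca→b50/s2 L1-HIT; vc=[]
#5 0x65→b25/s1 L1-HIT; vc=[]
#6 0xe1→b56/s0 MISS; vc=[]
#7 0xca→b50/s2 L1-HIT; vc=[]
#8 0xda→b54/s6 MISS; vc=[]
#9 0xc9→b50/s2 L1-HIT; vc=[]
#10 0x65→b25/s1 L1-HIT; vc=[]
#11 0x67→b25/s1 L1-HIT; vc=[]
#12 0x38→b14/s6 MISS; vc=[54]
#13 0x5b→b22/s6 MISS; vc=[54,14]
#14 0x38→b14/s6 VC-HIT; vc=[54,22]
#15 0x29→b10/s2 MISS; vc=[54,22,50]
#16 0x48→b18/s2 MISS; vc=[54,22,50,10]
#17 0x2b→b10/s2 VC-HIT; vc=[54,22,50,18]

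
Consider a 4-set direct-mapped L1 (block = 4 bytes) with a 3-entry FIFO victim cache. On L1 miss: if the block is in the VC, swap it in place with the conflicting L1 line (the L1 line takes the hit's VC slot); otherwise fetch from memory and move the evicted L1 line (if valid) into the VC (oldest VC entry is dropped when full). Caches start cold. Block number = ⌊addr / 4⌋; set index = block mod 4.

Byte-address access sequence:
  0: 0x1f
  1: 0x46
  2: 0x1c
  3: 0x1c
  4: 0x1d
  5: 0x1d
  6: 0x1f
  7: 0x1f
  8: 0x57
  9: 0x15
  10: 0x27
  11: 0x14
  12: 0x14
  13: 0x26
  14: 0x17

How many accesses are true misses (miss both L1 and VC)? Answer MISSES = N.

0: 0x1f (blk 7, set 3) → MISS  vc=[]
1: 0x46 (blk 17, set 1) → MISS  vc=[]
2: 0x1c (blk 7, set 3) → L1-HIT  vc=[]
3: 0x1c (blk 7, set 3) → L1-HIT  vc=[]
4: 0x1d (blk 7, set 3) → L1-HIT  vc=[]
5: 0x1d (blk 7, set 3) → L1-HIT  vc=[]
6: 0x1f (blk 7, set 3) → L1-HIT  vc=[]
7: 0x1f (blk 7, set 3) → L1-HIT  vc=[]
8: 0x57 (blk 21, set 1) → MISS  vc=[17]
9: 0x15 (blk 5, set 1) → MISS  vc=[17, 21]
10: 0x27 (blk 9, set 1) → MISS  vc=[17, 21, 5]
11: 0x14 (blk 5, set 1) → VC-HIT  vc=[17, 21, 9]
12: 0x14 (blk 5, set 1) → L1-HIT  vc=[17, 21, 9]
13: 0x26 (blk 9, set 1) → VC-HIT  vc=[17, 21, 5]
14: 0x17 (blk 5, set 1) → VC-HIT  vc=[17, 21, 9]

MISSES = 5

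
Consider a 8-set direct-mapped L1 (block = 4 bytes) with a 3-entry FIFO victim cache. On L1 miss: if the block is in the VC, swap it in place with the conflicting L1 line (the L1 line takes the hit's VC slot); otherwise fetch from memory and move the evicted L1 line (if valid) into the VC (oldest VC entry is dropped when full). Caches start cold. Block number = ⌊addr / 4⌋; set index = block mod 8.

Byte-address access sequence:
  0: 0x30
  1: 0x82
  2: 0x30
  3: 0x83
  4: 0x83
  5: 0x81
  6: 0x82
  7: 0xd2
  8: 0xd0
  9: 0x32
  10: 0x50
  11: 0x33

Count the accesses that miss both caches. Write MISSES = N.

  [0] addr=0x30 blk=12 s=4: MISS | VC []
  [1] addr=0x82 blk=32 s=0: MISS | VC []
  [2] addr=0x30 blk=12 s=4: L1-HIT | VC []
  [3] addr=0x83 blk=32 s=0: L1-HIT | VC []
  [4] addr=0x83 blk=32 s=0: L1-HIT | VC []
  [5] addr=0x81 blk=32 s=0: L1-HIT | VC []
  [6] addr=0x82 blk=32 s=0: L1-HIT | VC []
  [7] addr=0xd2 blk=52 s=4: MISS | VC [12]
  [8] addr=0xd0 blk=52 s=4: L1-HIT | VC [12]
  [9] addr=0x32 blk=12 s=4: VC-HIT | VC [52]
  [10] addr=0x50 blk=20 s=4: MISS | VC [52, 12]
  [11] addr=0x33 blk=12 s=4: VC-HIT | VC [52, 20]

MISSES = 4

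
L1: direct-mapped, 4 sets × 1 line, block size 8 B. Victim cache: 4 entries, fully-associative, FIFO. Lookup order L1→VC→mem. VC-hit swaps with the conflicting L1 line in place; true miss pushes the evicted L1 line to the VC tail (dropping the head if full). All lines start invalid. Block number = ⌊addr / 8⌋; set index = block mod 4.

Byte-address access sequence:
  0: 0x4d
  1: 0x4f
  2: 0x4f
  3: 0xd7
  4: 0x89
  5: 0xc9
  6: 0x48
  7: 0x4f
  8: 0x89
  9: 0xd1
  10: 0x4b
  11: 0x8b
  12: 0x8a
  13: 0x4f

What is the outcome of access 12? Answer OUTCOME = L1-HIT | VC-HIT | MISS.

  [0] addr=0x4d blk=9 s=1: MISS | VC []
  [1] addr=0x4f blk=9 s=1: L1-HIT | VC []
  [2] addr=0x4f blk=9 s=1: L1-HIT | VC []
  [3] addr=0xd7 blk=26 s=2: MISS | VC []
  [4] addr=0x89 blk=17 s=1: MISS | VC [9]
  [5] addr=0xc9 blk=25 s=1: MISS | VC [9, 17]
  [6] addr=0x48 blk=9 s=1: VC-HIT | VC [25, 17]
  [7] addr=0x4f blk=9 s=1: L1-HIT | VC [25, 17]
  [8] addr=0x89 blk=17 s=1: VC-HIT | VC [25, 9]
  [9] addr=0xd1 blk=26 s=2: L1-HIT | VC [25, 9]
  [10] addr=0x4b blk=9 s=1: VC-HIT | VC [25, 17]
  [11] addr=0x8b blk=17 s=1: VC-HIT | VC [25, 9]
  [12] addr=0x8a blk=17 s=1: L1-HIT | VC [25, 9]
  [13] addr=0x4f blk=9 s=1: VC-HIT | VC [25, 17]

OUTCOME = L1-HIT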